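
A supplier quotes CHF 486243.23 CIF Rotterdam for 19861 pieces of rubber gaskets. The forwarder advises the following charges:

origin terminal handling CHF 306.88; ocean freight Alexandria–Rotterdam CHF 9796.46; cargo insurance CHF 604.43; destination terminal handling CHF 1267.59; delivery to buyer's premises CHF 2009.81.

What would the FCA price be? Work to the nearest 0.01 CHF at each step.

FCA price: CHF 475535.46

Not relevant to the conversion: destination terminal, delivery — on the buyer under both terms; not part of either seller's price.
From CIF to FCA, the seller no longer bears: origin terminal, freight, insurance.
FCA price = 486243.23 − 306.88 − 9796.46 − 604.43 = 475535.46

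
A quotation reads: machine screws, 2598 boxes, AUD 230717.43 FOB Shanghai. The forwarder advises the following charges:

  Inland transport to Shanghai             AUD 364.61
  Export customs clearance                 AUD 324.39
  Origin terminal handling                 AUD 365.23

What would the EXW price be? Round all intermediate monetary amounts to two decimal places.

EXW price: AUD 229663.20

From FOB to EXW, the seller no longer bears: inland to port, export clearance, origin terminal.
EXW price = 230717.43 − 364.61 − 324.39 − 365.23 = 229663.20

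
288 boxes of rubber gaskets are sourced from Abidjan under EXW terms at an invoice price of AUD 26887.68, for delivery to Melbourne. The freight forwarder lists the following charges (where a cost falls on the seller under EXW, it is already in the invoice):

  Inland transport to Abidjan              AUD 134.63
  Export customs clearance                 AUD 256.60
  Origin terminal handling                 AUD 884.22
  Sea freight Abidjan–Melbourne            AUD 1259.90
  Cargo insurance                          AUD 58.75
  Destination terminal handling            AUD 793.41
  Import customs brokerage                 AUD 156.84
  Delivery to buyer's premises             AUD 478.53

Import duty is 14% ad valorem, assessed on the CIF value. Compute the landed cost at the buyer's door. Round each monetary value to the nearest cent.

Total landed cost: AUD 35038.01

EXW: the seller makes goods available at their premises; the buyer bears all onward costs.
CIF value = EXW price + inland to port + export clearance + origin terminal + freight + insurance = 26887.68 + 134.63 + 256.60 + 884.22 + 1259.90 + 58.75 = 29481.78
Import duty = 29481.78 × 14% = 4127.45
Buyer bears: inland to port 134.63 + export clearance 256.60 + origin terminal 884.22 + freight 1259.90 + insurance 58.75 + destination terminal 793.41 + brokerage 156.84 + delivery 478.53 + duty 4127.45 = 8150.33
Landed cost = invoice 26887.68 + 8150.33 = 35038.01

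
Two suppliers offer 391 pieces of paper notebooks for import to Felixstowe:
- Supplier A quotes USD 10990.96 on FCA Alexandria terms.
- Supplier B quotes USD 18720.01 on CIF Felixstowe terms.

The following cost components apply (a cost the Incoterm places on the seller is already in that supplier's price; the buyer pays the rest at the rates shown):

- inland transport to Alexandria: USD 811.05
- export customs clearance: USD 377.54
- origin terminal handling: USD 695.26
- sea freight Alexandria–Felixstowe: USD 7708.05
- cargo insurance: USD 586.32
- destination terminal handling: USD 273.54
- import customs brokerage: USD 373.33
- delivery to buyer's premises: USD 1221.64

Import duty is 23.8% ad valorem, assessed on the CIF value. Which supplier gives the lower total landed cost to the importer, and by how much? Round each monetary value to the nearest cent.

Supplier B is cheaper by USD 1560.60

Supplier A (FCA):
CIF value = FCA price + origin terminal + freight + insurance = 10990.96 + 695.26 + 7708.05 + 586.32 = 19980.59
Import duty = 19980.59 × 23.8% = 4755.38
Buyer bears (A): 695.26 + 7708.05 + 586.32 + 273.54 + 373.33 + 1221.64 = 10858.14
Landed cost (A) = invoice 10990.96 + 10858.14 + duty 4755.38 = 26604.48
Supplier B (CIF):
The CIF price already equals the CIF value: 18720.01
Import duty = 18720.01 × 23.8% = 4455.36
Buyer bears (B): 273.54 + 373.33 + 1221.64 = 1868.51
Landed cost (B) = invoice 18720.01 + 1868.51 + duty 4455.36 = 25043.88
Difference = |26604.48 − 25043.88| = 1560.60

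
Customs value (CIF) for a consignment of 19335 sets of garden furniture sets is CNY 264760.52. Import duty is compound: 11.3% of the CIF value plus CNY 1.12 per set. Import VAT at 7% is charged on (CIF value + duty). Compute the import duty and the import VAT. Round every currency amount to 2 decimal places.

Import duty: CNY 51573.14; import VAT: CNY 22143.36

Ad valorem component: 264760.52 × 11.3% = 29917.94
Specific component: 19335 × 1.12 = 21655.20
Import duty = 29917.94 + 21655.20 = 51573.14
VAT base = CIF + duty = 264760.52 + 51573.14 = 316333.66
Import VAT = 316333.66 × 7% = 22143.36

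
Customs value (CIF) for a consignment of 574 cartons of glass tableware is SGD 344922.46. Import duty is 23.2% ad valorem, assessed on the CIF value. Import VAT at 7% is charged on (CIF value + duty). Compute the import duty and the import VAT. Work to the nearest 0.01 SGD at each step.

Import duty: SGD 80022.01; import VAT: SGD 29746.11

Import duty = 344922.46 × 23.2% = 80022.01
VAT base = CIF + duty = 344922.46 + 80022.01 = 424944.47
Import VAT = 424944.47 × 7% = 29746.11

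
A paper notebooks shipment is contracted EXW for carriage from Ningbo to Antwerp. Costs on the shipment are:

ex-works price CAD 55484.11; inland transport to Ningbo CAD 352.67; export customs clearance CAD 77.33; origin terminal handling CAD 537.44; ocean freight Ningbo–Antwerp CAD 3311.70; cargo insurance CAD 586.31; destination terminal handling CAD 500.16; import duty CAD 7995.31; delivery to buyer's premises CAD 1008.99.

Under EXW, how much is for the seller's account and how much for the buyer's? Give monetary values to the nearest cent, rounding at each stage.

Seller: CAD 55484.11; buyer: CAD 14369.91

EXW: the seller makes goods available at their premises; the buyer bears all onward costs.
Seller's account: goods 55484.11 = 55484.11
Buyer's account: inland to port 352.67 + export clearance 77.33 + origin terminal 537.44 + freight 3311.70 + insurance 586.31 + destination terminal 500.16 + duty 7995.31 + delivery 1008.99 = 14369.91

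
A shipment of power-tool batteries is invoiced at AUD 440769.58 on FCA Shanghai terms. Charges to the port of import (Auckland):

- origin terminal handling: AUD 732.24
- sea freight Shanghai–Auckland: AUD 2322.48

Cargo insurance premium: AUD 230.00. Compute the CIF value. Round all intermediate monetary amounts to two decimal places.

CIF = FCA price + pre-shipment costs + freight + insurance
CIF = 440769.58 + 732.24 + 2322.48 + 230.00 = 444054.30

CIF value: AUD 444054.30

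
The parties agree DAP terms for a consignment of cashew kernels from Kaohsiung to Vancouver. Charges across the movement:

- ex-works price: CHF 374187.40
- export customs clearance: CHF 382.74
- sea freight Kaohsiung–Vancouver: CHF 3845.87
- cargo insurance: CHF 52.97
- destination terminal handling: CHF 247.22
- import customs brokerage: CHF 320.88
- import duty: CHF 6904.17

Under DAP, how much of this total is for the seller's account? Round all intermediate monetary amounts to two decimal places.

Seller's account: CHF 378716.20

DAP: the seller bears all costs to the named destination except import duty and clearance.
Seller's account: goods 374187.40 + export clearance 382.74 + freight 3845.87 + insurance 52.97 + destination terminal 247.22 = 378716.20
Buyer's account: brokerage 320.88 + duty 6904.17 = 7225.05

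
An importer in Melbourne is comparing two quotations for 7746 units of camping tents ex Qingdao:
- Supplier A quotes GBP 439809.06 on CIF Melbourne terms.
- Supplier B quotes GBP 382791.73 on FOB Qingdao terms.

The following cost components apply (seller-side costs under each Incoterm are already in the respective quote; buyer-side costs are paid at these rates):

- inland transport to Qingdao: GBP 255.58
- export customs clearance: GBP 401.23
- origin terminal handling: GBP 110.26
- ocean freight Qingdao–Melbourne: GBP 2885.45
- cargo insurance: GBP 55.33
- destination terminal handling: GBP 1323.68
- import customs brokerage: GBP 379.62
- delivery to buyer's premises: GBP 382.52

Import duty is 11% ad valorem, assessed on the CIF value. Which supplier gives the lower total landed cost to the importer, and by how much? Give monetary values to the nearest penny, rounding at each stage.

Supplier A (CIF):
The CIF price already equals the CIF value: 439809.06
Import duty = 439809.06 × 11% = 48379.00
Buyer bears (A): 1323.68 + 379.62 + 382.52 = 2085.82
Landed cost (A) = invoice 439809.06 + 2085.82 + duty 48379.00 = 490273.88
Supplier B (FOB):
CIF value = FOB price + freight + insurance = 382791.73 + 2885.45 + 55.33 = 385732.51
Import duty = 385732.51 × 11% = 42430.58
Buyer bears (B): 2885.45 + 55.33 + 1323.68 + 379.62 + 382.52 = 5026.60
Landed cost (B) = invoice 382791.73 + 5026.60 + duty 42430.58 = 430248.91
Difference = |490273.88 − 430248.91| = 60024.97

Supplier B is cheaper by GBP 60024.97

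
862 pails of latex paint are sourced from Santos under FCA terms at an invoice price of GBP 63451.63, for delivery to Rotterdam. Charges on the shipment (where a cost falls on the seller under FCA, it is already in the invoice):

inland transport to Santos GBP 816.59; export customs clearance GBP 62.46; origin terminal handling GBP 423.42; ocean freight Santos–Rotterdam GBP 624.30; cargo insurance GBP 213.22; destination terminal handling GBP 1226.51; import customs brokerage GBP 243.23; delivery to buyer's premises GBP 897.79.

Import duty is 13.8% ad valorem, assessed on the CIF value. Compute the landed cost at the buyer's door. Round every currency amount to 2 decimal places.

Total landed cost: GBP 76010.43

FCA: the seller delivers export-cleared goods to the carrier; the buyer bears costs from that point.
Already in the invoice (seller's account under FCA): inland to port, export clearance — exclude.
CIF value = FCA price + origin terminal + freight + insurance = 63451.63 + 423.42 + 624.30 + 213.22 = 64712.57
Import duty = 64712.57 × 13.8% = 8930.33
Buyer bears: origin terminal 423.42 + freight 624.30 + insurance 213.22 + destination terminal 1226.51 + brokerage 243.23 + delivery 897.79 + duty 8930.33 = 12558.80
Landed cost = invoice 63451.63 + 12558.80 = 76010.43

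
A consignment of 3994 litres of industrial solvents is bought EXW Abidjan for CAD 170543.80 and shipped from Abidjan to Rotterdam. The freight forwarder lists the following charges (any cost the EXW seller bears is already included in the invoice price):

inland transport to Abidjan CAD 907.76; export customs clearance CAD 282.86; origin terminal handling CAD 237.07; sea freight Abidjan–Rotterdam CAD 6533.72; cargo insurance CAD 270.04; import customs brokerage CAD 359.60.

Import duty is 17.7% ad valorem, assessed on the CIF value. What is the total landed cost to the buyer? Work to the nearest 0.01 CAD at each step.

Total landed cost: CAD 210778.07

EXW: the seller makes goods available at their premises; the buyer bears all onward costs.
CIF value = EXW price + inland to port + export clearance + origin terminal + freight + insurance = 170543.80 + 907.76 + 282.86 + 237.07 + 6533.72 + 270.04 = 178775.25
Import duty = 178775.25 × 17.7% = 31643.22
Buyer bears: inland to port 907.76 + export clearance 282.86 + origin terminal 237.07 + freight 6533.72 + insurance 270.04 + brokerage 359.60 + duty 31643.22 = 40234.27
Landed cost = invoice 170543.80 + 40234.27 = 210778.07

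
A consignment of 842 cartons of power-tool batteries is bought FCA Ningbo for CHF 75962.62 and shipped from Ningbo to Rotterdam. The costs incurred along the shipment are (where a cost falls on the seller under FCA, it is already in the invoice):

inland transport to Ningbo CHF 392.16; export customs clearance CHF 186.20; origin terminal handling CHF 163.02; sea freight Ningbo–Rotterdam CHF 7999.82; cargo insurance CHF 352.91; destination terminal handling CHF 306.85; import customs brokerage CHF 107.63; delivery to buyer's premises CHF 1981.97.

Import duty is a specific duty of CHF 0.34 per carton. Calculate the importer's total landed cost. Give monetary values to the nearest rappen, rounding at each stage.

Total landed cost: CHF 87161.10

FCA: the seller delivers export-cleared goods to the carrier; the buyer bears costs from that point.
Already in the invoice (seller's account under FCA): inland to port, export clearance — exclude.
CIF value = FCA price + origin terminal + freight + insurance = 75962.62 + 163.02 + 7999.82 + 352.91 = 84478.37
Import duty = 842 × 0.34 = 286.28
Buyer bears: origin terminal 163.02 + freight 7999.82 + insurance 352.91 + destination terminal 306.85 + brokerage 107.63 + delivery 1981.97 + duty 286.28 = 11198.48
Landed cost = invoice 75962.62 + 11198.48 = 87161.10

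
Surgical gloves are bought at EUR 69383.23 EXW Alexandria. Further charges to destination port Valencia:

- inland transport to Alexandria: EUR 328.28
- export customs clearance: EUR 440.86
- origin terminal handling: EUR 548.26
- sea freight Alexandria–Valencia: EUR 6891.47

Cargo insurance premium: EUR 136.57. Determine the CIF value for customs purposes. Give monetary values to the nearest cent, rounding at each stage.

CIF value: EUR 77728.67

CIF = EXW price + pre-shipment costs + freight + insurance
CIF = 69383.23 + 328.28 + 440.86 + 548.26 + 6891.47 + 136.57 = 77728.67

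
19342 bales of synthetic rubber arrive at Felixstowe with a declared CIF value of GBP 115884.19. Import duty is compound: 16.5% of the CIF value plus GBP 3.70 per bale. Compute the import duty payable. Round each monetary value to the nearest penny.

Ad valorem component: 115884.19 × 16.5% = 19120.89
Specific component: 19342 × 3.70 = 71565.40
Import duty = 19120.89 + 71565.40 = 90686.29

Import duty: GBP 90686.29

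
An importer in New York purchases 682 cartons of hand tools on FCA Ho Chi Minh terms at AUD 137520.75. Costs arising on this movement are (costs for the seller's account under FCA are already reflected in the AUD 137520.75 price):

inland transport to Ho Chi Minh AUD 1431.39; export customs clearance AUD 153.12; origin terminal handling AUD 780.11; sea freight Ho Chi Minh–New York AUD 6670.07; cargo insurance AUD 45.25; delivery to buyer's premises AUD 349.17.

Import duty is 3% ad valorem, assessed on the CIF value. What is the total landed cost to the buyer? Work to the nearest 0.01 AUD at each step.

FCA: the seller delivers export-cleared goods to the carrier; the buyer bears costs from that point.
Already in the invoice (seller's account under FCA): inland to port, export clearance — exclude.
CIF value = FCA price + origin terminal + freight + insurance = 137520.75 + 780.11 + 6670.07 + 45.25 = 145016.18
Import duty = 145016.18 × 3% = 4350.49
Buyer bears: origin terminal 780.11 + freight 6670.07 + insurance 45.25 + delivery 349.17 + duty 4350.49 = 12195.09
Landed cost = invoice 137520.75 + 12195.09 = 149715.84

Total landed cost: AUD 149715.84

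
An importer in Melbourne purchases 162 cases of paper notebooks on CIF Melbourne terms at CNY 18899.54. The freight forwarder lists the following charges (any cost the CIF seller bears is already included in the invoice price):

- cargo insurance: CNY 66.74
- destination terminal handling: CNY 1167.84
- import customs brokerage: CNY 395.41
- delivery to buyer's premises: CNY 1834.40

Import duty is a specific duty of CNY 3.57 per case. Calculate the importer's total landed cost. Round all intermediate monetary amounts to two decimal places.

Total landed cost: CNY 22875.53

CIF: the seller pays costs through ocean freight and marine insurance to the destination port.
Already in the invoice (seller's account under CIF): insurance — exclude.
The CIF price already equals the CIF value: 18899.54
Import duty = 162 × 3.57 = 578.34
Buyer bears: destination terminal 1167.84 + brokerage 395.41 + delivery 1834.40 + duty 578.34 = 3975.99
Landed cost = invoice 18899.54 + 3975.99 = 22875.53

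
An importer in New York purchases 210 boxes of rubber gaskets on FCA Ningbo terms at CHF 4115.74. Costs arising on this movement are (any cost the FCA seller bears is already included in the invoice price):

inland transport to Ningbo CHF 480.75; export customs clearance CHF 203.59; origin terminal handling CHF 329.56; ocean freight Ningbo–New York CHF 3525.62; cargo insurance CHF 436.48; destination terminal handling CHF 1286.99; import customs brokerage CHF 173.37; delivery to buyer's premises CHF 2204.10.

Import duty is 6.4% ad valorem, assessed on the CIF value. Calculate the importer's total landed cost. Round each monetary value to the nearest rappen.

FCA: the seller delivers export-cleared goods to the carrier; the buyer bears costs from that point.
Already in the invoice (seller's account under FCA): inland to port, export clearance — exclude.
CIF value = FCA price + origin terminal + freight + insurance = 4115.74 + 329.56 + 3525.62 + 436.48 = 8407.40
Import duty = 8407.40 × 6.4% = 538.07
Buyer bears: origin terminal 329.56 + freight 3525.62 + insurance 436.48 + destination terminal 1286.99 + brokerage 173.37 + delivery 2204.10 + duty 538.07 = 8494.19
Landed cost = invoice 4115.74 + 8494.19 = 12609.93

Total landed cost: CHF 12609.93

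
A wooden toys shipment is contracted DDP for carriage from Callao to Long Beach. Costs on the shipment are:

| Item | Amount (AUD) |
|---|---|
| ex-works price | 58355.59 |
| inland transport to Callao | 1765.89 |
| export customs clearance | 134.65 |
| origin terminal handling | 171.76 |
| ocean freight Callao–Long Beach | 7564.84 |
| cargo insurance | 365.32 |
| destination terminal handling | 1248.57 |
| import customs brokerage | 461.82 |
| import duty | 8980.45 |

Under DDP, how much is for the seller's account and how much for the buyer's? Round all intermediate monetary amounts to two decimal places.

Seller: AUD 79048.89; buyer: AUD 0.00

DDP: the seller bears all costs including import duty.
Seller's account: goods 58355.59 + inland to port 1765.89 + export clearance 134.65 + origin terminal 171.76 + freight 7564.84 + insurance 365.32 + destination terminal 1248.57 + brokerage 461.82 + duty 8980.45 = 79048.89
Buyer's account: 0.00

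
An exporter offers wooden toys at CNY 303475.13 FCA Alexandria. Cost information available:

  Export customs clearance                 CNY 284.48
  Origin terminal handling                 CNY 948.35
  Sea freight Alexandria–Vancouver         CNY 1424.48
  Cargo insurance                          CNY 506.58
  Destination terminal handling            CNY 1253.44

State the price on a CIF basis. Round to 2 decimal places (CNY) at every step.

Not relevant to the conversion: export clearance — on the seller under both FCA and CIF; already in the FCA price and stays in the CIF price. destination terminal — on the buyer under both terms; not part of either seller's price.
From FCA to CIF, the seller additionally bears: origin terminal, freight, insurance.
CIF price = 303475.13 + 948.35 + 1424.48 + 506.58 = 306354.54

CIF price: CNY 306354.54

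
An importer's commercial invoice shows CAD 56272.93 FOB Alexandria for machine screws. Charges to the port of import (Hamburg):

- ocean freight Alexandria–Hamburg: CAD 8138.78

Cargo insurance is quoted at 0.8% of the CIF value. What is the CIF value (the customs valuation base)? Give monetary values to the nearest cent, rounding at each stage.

Let C be the CIF value. C = FOB price + freight + 0.8% × C
C − 0.8% × C = 56272.93 + 8138.78
0.992 × C = 64411.71
C = 64411.71 / 0.992 = 64931.16
Insurance premium = 0.8% × 64931.16 = 519.45

CIF value: CAD 64931.16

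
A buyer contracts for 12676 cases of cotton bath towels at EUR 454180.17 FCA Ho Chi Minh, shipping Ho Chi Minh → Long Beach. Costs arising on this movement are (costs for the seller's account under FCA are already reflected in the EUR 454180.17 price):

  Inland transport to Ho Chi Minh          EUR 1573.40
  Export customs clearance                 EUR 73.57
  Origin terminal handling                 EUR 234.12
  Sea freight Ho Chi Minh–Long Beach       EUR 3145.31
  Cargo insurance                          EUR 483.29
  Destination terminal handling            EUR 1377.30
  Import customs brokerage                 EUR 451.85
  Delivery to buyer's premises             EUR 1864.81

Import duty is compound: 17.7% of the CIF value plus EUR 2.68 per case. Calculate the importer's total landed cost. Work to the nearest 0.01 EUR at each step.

Total landed cost: EUR 576782.12

FCA: the seller delivers export-cleared goods to the carrier; the buyer bears costs from that point.
Already in the invoice (seller's account under FCA): inland to port, export clearance — exclude.
CIF value = FCA price + origin terminal + freight + insurance = 454180.17 + 234.12 + 3145.31 + 483.29 = 458042.89
Ad valorem component: 458042.89 × 17.7% = 81073.59
Specific component: 12676 × 2.68 = 33971.68
Import duty = 81073.59 + 33971.68 = 115045.27
Buyer bears: origin terminal 234.12 + freight 3145.31 + insurance 483.29 + destination terminal 1377.30 + brokerage 451.85 + delivery 1864.81 + duty 115045.27 = 122601.95
Landed cost = invoice 454180.17 + 122601.95 = 576782.12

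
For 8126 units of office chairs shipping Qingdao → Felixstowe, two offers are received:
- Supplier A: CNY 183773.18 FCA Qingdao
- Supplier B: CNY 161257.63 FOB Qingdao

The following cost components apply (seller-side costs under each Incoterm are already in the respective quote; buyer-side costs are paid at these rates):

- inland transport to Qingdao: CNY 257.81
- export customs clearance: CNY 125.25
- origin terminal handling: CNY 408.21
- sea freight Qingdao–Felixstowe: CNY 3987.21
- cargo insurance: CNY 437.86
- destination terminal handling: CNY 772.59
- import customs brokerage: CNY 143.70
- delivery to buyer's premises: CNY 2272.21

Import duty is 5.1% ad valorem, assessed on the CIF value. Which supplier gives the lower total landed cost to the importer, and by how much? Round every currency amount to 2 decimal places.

Supplier A (FCA):
CIF value = FCA price + origin terminal + freight + insurance = 183773.18 + 408.21 + 3987.21 + 437.86 = 188606.46
Import duty = 188606.46 × 5.1% = 9618.93
Buyer bears (A): 408.21 + 3987.21 + 437.86 + 772.59 + 143.70 + 2272.21 = 8021.78
Landed cost (A) = invoice 183773.18 + 8021.78 + duty 9618.93 = 201413.89
Supplier B (FOB):
CIF value = FOB price + freight + insurance = 161257.63 + 3987.21 + 437.86 = 165682.70
Import duty = 165682.70 × 5.1% = 8449.82
Buyer bears (B): 3987.21 + 437.86 + 772.59 + 143.70 + 2272.21 = 7613.57
Landed cost (B) = invoice 161257.63 + 7613.57 + duty 8449.82 = 177321.02
Difference = |201413.89 − 177321.02| = 24092.87

Supplier B is cheaper by CNY 24092.87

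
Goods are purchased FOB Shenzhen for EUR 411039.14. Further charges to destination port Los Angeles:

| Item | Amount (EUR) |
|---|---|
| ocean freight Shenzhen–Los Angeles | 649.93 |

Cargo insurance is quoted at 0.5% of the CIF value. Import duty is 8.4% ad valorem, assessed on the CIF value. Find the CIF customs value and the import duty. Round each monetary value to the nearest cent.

Let C be the CIF value. C = FOB price + freight + 0.5% × C
C − 0.5% × C = 411039.14 + 649.93
0.995 × C = 411689.07
C = 411689.07 / 0.995 = 413757.86
Insurance premium = 0.5% × 413757.86 = 2068.79
Import duty = 413757.86 × 8.4% = 34755.66

CIF value: EUR 413757.86; import duty: EUR 34755.66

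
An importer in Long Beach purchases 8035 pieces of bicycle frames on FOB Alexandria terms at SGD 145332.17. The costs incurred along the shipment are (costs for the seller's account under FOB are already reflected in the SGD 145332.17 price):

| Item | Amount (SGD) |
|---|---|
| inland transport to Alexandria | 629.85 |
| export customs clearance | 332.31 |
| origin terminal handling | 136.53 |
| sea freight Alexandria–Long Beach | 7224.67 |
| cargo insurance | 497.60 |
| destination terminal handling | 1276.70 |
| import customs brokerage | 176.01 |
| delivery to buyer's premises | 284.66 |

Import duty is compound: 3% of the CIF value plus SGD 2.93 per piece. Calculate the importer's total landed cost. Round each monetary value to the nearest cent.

Total landed cost: SGD 182925.99

FOB: the seller bears costs until goods are on board at the origin port; the buyer bears freight, insurance and all costs thereafter.
Already in the invoice (seller's account under FOB): inland to port, export clearance, origin terminal — exclude.
CIF value = FOB price + freight + insurance = 145332.17 + 7224.67 + 497.60 = 153054.44
Ad valorem component: 153054.44 × 3% = 4591.63
Specific component: 8035 × 2.93 = 23542.55
Import duty = 4591.63 + 23542.55 = 28134.18
Buyer bears: freight 7224.67 + insurance 497.60 + destination terminal 1276.70 + brokerage 176.01 + delivery 284.66 + duty 28134.18 = 37593.82
Landed cost = invoice 145332.17 + 37593.82 = 182925.99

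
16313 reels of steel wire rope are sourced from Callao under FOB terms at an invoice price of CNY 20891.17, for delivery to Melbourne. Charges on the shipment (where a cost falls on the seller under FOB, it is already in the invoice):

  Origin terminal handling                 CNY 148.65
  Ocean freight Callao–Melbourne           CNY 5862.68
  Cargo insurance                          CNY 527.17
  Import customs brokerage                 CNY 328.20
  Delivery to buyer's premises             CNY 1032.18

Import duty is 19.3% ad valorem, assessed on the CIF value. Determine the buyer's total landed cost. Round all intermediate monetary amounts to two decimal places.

Total landed cost: CNY 33906.64

FOB: the seller bears costs until goods are on board at the origin port; the buyer bears freight, insurance and all costs thereafter.
Already in the invoice (seller's account under FOB): origin terminal — exclude.
CIF value = FOB price + freight + insurance = 20891.17 + 5862.68 + 527.17 = 27281.02
Import duty = 27281.02 × 19.3% = 5265.24
Buyer bears: freight 5862.68 + insurance 527.17 + brokerage 328.20 + delivery 1032.18 + duty 5265.24 = 13015.47
Landed cost = invoice 20891.17 + 13015.47 = 33906.64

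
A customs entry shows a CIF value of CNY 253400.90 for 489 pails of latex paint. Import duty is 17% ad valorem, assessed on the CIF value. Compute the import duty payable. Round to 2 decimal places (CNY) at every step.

Import duty = 253400.90 × 17% = 43078.15

Import duty: CNY 43078.15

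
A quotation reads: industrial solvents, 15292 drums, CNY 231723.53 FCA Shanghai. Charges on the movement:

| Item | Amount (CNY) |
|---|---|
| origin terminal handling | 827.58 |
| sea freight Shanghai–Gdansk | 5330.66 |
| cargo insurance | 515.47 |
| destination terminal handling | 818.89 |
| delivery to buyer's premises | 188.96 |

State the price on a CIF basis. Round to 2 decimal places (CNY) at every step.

Not relevant to the conversion: destination terminal, delivery — on the buyer under both terms; not part of either seller's price.
From FCA to CIF, the seller additionally bears: origin terminal, freight, insurance.
CIF price = 231723.53 + 827.58 + 5330.66 + 515.47 = 238397.24

CIF price: CNY 238397.24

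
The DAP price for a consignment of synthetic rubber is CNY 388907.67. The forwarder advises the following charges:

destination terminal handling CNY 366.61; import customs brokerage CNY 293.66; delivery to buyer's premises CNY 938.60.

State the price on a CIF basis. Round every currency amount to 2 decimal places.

Not relevant to the conversion: brokerage — on the buyer under both terms; not part of either seller's price.
From DAP to CIF, the seller no longer bears: destination terminal, delivery.
CIF price = 388907.67 − 366.61 − 938.60 = 387602.46

CIF price: CNY 387602.46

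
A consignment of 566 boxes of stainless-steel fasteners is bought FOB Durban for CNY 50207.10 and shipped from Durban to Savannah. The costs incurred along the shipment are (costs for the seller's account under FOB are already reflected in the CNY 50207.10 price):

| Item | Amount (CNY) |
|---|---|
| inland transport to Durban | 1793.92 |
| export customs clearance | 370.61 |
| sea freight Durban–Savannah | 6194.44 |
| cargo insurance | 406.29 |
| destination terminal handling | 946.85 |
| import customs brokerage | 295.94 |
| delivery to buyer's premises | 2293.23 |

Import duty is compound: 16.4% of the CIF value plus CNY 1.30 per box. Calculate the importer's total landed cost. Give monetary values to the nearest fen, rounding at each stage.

Total landed cost: CNY 70396.13

FOB: the seller bears costs until goods are on board at the origin port; the buyer bears freight, insurance and all costs thereafter.
Already in the invoice (seller's account under FOB): inland to port, export clearance — exclude.
CIF value = FOB price + freight + insurance = 50207.10 + 6194.44 + 406.29 = 56807.83
Ad valorem component: 56807.83 × 16.4% = 9316.48
Specific component: 566 × 1.30 = 735.80
Import duty = 9316.48 + 735.80 = 10052.28
Buyer bears: freight 6194.44 + insurance 406.29 + destination terminal 946.85 + brokerage 295.94 + delivery 2293.23 + duty 10052.28 = 20189.03
Landed cost = invoice 50207.10 + 20189.03 = 70396.13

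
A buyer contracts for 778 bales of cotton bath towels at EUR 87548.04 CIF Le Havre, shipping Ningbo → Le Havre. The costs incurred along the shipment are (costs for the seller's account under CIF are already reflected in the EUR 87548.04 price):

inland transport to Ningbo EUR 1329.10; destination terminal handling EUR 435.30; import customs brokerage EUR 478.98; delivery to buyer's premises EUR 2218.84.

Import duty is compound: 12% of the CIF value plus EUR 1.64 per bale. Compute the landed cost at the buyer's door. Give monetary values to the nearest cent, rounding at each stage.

Total landed cost: EUR 102462.84

CIF: the seller pays costs through ocean freight and marine insurance to the destination port.
Already in the invoice (seller's account under CIF): inland to port — exclude.
The CIF price already equals the CIF value: 87548.04
Ad valorem component: 87548.04 × 12% = 10505.76
Specific component: 778 × 1.64 = 1275.92
Import duty = 10505.76 + 1275.92 = 11781.68
Buyer bears: destination terminal 435.30 + brokerage 478.98 + delivery 2218.84 + duty 11781.68 = 14914.80
Landed cost = invoice 87548.04 + 14914.80 = 102462.84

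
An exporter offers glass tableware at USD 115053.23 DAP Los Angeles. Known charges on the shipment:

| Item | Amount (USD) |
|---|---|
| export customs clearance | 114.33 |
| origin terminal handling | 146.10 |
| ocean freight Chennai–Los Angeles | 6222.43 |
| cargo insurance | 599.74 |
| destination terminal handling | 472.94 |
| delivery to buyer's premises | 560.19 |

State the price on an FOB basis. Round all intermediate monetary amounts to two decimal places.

Not relevant to the conversion: origin terminal, export clearance — on the seller under both DAP and FOB; already in the DAP price and stays in the FOB price.
From DAP to FOB, the seller no longer bears: freight, insurance, destination terminal, delivery.
FOB price = 115053.23 − 6222.43 − 599.74 − 472.94 − 560.19 = 107197.93

FOB price: USD 107197.93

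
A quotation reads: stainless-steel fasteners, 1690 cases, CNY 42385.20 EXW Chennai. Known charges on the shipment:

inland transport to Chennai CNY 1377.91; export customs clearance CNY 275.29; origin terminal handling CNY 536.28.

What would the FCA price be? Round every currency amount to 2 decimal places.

FCA price: CNY 44038.40

Not relevant to the conversion: origin terminal — on the buyer under both terms; not part of either seller's price.
From EXW to FCA, the seller additionally bears: inland to port, export clearance.
FCA price = 42385.20 + 1377.91 + 275.29 = 44038.40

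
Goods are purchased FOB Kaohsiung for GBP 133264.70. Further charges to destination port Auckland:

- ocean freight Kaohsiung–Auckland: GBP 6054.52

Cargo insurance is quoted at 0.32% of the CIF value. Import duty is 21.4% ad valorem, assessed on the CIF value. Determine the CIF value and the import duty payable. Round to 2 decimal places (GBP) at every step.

CIF value: GBP 139766.47; import duty: GBP 29910.02

Let C be the CIF value. C = FOB price + freight + 0.32% × C
C − 0.32% × C = 133264.70 + 6054.52
0.9968 × C = 139319.22
C = 139319.22 / 0.9968 = 139766.47
Insurance premium = 0.32% × 139766.47 = 447.25
Import duty = 139766.47 × 21.4% = 29910.02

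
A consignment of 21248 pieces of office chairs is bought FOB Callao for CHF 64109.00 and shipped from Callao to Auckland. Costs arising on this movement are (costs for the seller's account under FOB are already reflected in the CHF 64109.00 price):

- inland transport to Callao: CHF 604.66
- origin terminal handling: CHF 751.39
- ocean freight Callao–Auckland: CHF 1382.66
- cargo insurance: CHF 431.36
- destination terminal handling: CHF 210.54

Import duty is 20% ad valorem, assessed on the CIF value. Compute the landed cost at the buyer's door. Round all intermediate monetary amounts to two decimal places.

FOB: the seller bears costs until goods are on board at the origin port; the buyer bears freight, insurance and all costs thereafter.
Already in the invoice (seller's account under FOB): inland to port, origin terminal — exclude.
CIF value = FOB price + freight + insurance = 64109.00 + 1382.66 + 431.36 = 65923.02
Import duty = 65923.02 × 20% = 13184.60
Buyer bears: freight 1382.66 + insurance 431.36 + destination terminal 210.54 + duty 13184.60 = 15209.16
Landed cost = invoice 64109.00 + 15209.16 = 79318.16

Total landed cost: CHF 79318.16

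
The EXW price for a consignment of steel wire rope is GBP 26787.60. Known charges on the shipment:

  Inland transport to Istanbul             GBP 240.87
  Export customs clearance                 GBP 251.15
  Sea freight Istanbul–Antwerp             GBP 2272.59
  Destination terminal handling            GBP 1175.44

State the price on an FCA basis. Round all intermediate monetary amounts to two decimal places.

FCA price: GBP 27279.62

Not relevant to the conversion: freight, destination terminal — on the buyer under both terms; not part of either seller's price.
From EXW to FCA, the seller additionally bears: inland to port, export clearance.
FCA price = 26787.60 + 240.87 + 251.15 = 27279.62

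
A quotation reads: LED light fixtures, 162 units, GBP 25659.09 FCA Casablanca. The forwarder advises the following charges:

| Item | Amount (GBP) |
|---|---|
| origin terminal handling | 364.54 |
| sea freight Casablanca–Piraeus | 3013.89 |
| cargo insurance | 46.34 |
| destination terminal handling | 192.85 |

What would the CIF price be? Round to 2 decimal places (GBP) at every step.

Not relevant to the conversion: destination terminal — on the buyer under both terms; not part of either seller's price.
From FCA to CIF, the seller additionally bears: origin terminal, freight, insurance.
CIF price = 25659.09 + 364.54 + 3013.89 + 46.34 = 29083.86

CIF price: GBP 29083.86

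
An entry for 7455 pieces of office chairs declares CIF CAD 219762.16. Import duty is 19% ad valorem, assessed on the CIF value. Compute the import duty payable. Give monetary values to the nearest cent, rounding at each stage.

Import duty = 219762.16 × 19% = 41754.81

Import duty: CAD 41754.81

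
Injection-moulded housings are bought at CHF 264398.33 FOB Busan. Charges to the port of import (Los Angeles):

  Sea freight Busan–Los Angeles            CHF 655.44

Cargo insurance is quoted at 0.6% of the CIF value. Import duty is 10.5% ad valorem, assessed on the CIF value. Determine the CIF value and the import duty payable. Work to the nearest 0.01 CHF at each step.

Let C be the CIF value. C = FOB price + freight + 0.6% × C
C − 0.6% × C = 264398.33 + 655.44
0.994 × C = 265053.77
C = 265053.77 / 0.994 = 266653.69
Insurance premium = 0.6% × 266653.69 = 1599.92
Import duty = 266653.69 × 10.5% = 27998.64

CIF value: CHF 266653.69; import duty: CHF 27998.64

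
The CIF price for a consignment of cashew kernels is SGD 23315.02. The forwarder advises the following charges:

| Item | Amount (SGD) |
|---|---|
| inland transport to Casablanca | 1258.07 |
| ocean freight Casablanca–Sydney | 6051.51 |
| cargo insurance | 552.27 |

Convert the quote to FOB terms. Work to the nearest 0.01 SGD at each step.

FOB price: SGD 16711.24

Not relevant to the conversion: inland to port — on the seller under both CIF and FOB; already in the CIF price and stays in the FOB price.
From CIF to FOB, the seller no longer bears: freight, insurance.
FOB price = 23315.02 − 6051.51 − 552.27 = 16711.24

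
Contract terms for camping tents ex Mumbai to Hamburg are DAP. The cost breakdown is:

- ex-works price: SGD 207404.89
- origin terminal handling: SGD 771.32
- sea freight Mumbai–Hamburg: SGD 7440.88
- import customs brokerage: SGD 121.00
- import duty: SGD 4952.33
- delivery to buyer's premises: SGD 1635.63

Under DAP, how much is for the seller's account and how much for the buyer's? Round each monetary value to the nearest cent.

Seller: SGD 217252.72; buyer: SGD 5073.33

DAP: the seller bears all costs to the named destination except import duty and clearance.
Seller's account: goods 207404.89 + origin terminal 771.32 + freight 7440.88 + delivery 1635.63 = 217252.72
Buyer's account: brokerage 121.00 + duty 4952.33 = 5073.33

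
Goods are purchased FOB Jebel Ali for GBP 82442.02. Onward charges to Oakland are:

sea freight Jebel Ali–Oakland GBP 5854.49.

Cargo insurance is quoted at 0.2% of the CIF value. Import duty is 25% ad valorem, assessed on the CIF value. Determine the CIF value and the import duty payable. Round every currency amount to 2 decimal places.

Let C be the CIF value. C = FOB price + freight + 0.2% × C
C − 0.2% × C = 82442.02 + 5854.49
0.998 × C = 88296.51
C = 88296.51 / 0.998 = 88473.46
Insurance premium = 0.2% × 88473.46 = 176.95
Import duty = 88473.46 × 25% = 22118.37

CIF value: GBP 88473.46; import duty: GBP 22118.37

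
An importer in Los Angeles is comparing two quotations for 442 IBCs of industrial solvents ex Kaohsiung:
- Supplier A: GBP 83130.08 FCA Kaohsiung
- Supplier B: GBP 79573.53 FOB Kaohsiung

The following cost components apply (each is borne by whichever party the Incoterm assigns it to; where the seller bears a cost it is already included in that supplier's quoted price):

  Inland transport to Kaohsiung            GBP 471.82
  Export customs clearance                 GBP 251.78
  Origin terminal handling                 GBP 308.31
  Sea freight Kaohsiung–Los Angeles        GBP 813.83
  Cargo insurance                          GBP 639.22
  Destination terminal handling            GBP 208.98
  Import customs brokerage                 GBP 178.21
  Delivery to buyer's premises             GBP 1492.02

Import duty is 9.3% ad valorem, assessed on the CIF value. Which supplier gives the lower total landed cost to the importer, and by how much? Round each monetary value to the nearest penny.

Supplier B is cheaper by GBP 4224.29

Supplier A (FCA):
CIF value = FCA price + origin terminal + freight + insurance = 83130.08 + 308.31 + 813.83 + 639.22 = 84891.44
Import duty = 84891.44 × 9.3% = 7894.90
Buyer bears (A): 308.31 + 813.83 + 639.22 + 208.98 + 178.21 + 1492.02 = 3640.57
Landed cost (A) = invoice 83130.08 + 3640.57 + duty 7894.90 = 94665.55
Supplier B (FOB):
CIF value = FOB price + freight + insurance = 79573.53 + 813.83 + 639.22 = 81026.58
Import duty = 81026.58 × 9.3% = 7535.47
Buyer bears (B): 813.83 + 639.22 + 208.98 + 178.21 + 1492.02 = 3332.26
Landed cost (B) = invoice 79573.53 + 3332.26 + duty 7535.47 = 90441.26
Difference = |94665.55 − 90441.26| = 4224.29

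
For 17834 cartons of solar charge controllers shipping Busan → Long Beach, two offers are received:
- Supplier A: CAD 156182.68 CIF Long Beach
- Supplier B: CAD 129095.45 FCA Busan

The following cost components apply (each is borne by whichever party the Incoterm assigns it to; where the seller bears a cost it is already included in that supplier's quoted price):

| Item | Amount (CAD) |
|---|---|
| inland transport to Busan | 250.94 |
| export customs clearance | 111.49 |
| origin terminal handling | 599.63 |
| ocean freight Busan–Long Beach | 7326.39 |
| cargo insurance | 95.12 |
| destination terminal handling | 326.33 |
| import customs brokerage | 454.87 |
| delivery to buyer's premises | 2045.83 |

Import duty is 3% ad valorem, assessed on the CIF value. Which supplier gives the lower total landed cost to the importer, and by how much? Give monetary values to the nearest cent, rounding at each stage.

Supplier B is cheaper by CAD 19638.07

Supplier A (CIF):
The CIF price already equals the CIF value: 156182.68
Import duty = 156182.68 × 3% = 4685.48
Buyer bears (A): 326.33 + 454.87 + 2045.83 = 2827.03
Landed cost (A) = invoice 156182.68 + 2827.03 + duty 4685.48 = 163695.19
Supplier B (FCA):
CIF value = FCA price + origin terminal + freight + insurance = 129095.45 + 599.63 + 7326.39 + 95.12 = 137116.59
Import duty = 137116.59 × 3% = 4113.50
Buyer bears (B): 599.63 + 7326.39 + 95.12 + 326.33 + 454.87 + 2045.83 = 10848.17
Landed cost (B) = invoice 129095.45 + 10848.17 + duty 4113.50 = 144057.12
Difference = |163695.19 − 144057.12| = 19638.07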